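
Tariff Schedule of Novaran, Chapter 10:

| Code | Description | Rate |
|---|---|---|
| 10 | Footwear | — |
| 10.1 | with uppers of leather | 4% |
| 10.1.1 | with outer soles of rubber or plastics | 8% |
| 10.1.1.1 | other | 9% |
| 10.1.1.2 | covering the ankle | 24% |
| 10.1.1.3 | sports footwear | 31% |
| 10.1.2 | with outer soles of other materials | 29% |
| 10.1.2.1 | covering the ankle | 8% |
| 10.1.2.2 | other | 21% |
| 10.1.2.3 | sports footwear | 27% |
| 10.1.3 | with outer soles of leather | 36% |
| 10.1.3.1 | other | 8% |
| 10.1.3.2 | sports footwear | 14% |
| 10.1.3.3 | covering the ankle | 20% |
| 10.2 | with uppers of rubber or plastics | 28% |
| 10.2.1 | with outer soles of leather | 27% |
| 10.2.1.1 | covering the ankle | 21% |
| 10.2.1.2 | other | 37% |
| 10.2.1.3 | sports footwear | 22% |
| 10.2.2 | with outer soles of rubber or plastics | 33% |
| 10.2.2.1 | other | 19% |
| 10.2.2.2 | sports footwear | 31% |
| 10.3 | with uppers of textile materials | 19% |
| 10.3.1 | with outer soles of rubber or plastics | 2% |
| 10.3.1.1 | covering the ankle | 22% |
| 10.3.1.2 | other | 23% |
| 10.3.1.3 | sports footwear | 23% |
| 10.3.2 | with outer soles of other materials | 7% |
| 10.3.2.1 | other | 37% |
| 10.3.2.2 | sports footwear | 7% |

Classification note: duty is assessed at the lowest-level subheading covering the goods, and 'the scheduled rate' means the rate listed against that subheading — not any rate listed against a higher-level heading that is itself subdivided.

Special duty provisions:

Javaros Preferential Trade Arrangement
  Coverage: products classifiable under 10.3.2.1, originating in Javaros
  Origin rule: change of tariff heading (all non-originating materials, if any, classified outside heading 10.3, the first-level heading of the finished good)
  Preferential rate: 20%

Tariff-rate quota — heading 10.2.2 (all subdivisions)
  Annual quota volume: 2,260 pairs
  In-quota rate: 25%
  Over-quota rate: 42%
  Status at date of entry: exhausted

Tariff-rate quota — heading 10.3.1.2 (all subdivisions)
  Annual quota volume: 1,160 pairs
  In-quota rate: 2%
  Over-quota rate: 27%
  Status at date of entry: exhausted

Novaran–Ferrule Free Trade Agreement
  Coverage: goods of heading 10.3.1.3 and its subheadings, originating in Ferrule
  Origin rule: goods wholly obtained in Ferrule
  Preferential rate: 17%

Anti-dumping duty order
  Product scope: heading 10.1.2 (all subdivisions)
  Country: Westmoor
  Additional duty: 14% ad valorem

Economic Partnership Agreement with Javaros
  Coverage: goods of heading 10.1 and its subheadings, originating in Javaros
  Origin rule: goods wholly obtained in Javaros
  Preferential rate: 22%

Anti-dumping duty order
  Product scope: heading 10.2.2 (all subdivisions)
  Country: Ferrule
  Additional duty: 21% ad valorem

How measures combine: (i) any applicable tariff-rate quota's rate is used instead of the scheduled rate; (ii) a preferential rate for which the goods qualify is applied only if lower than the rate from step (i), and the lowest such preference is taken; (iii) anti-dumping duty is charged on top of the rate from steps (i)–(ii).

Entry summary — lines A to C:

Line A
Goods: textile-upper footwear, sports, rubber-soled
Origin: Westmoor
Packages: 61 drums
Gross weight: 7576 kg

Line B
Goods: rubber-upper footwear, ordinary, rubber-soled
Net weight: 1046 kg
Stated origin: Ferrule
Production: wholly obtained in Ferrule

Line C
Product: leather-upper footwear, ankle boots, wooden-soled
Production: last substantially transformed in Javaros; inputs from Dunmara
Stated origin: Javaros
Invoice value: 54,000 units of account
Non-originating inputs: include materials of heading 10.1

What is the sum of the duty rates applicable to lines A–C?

Line A: textile-upper → 10.3; rubber-soled → 10.3.1; sports → 10.3.1.3. Scheduled 23%. No special measure applies. → 23%.
Line B: rubber-upper → 10.2; rubber-soled → 10.2.2; ordinary → 10.2.2.1. Scheduled 19%. quota on 10.2.2 exhausted → over-quota 42%; Ferrule agreement on 10.3.1.3: 10.2.2.1 not covered; anti-dumping (Ferrule, 10.2.2): +21%; total 42% + 21% = 63%. → 63%.
Line C: leather-upper → 10.1; wooden-soled → 10.1.2; ankle boots → 10.1.2.1. Scheduled 8%. Javaros agreement on 10.3.2.1: 10.1.2.1 not covered; Javaros agreement on 10.1: not wholly obtained. → 8%.
Sum: 23% + 63% + 8% = 94%.

94%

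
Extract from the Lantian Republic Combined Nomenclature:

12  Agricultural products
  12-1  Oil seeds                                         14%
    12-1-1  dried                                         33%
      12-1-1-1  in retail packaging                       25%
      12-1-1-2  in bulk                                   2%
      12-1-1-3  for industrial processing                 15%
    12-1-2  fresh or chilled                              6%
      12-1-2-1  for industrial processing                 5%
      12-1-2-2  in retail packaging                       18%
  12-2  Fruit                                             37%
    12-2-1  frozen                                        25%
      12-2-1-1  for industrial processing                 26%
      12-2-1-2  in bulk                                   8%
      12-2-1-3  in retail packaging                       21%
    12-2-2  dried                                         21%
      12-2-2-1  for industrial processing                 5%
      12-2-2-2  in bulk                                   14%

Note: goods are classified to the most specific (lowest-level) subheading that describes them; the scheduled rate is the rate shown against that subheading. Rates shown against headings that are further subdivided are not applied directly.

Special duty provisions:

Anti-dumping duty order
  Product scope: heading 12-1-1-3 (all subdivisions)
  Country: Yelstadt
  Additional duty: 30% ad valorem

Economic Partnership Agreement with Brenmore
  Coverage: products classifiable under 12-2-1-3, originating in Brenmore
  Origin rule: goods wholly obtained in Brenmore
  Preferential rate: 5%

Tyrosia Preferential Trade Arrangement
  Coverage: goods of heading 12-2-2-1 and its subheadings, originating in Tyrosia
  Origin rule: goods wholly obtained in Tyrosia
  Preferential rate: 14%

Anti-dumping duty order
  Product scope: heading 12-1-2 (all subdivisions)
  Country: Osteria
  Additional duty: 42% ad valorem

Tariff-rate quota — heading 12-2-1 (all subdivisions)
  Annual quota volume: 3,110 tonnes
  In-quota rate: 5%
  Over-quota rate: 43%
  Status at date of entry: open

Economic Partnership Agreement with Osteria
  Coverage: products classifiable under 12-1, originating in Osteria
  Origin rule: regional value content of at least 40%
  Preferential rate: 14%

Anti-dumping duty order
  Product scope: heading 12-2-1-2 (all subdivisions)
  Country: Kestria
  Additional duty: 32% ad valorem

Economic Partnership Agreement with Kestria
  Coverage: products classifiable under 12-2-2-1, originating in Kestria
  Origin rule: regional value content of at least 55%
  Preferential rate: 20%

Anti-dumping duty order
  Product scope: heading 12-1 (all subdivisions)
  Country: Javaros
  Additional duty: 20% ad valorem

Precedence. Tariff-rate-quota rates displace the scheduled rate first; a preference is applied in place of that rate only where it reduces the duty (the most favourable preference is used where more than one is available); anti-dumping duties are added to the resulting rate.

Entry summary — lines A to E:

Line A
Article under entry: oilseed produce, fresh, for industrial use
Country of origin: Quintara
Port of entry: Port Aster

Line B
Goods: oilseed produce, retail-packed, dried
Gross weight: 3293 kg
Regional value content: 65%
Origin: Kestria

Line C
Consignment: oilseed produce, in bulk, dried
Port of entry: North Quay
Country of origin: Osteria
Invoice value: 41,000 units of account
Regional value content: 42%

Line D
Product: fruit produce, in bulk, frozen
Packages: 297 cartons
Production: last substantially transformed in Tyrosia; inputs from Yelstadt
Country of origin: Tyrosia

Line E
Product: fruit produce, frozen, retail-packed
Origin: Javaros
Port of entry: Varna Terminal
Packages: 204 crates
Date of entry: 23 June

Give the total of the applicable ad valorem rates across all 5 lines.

Line A: oilseed → 12-1; fresh → 12-1-2; for industrial use → 12-1-2-1. Scheduled 5%. No special measure applies. → 5%.
Line B: oilseed → 12-1; dried → 12-1-1; retail-packed → 12-1-1-1. Scheduled 25%. Kestria agreement on 12-2-2-1: 12-1-1-1 not covered. → 25%.
Line C: oilseed → 12-1; dried → 12-1-1; in bulk → 12-1-1-2. Scheduled 2%. Osteria agreement on 12-1: RVC ≥ 40% → 14% available; preference 14% not lower than 2% → no reduction. → 2%.
Line D: fruit → 12-2; frozen → 12-2-1; in bulk → 12-2-1-2. Scheduled 8%. quota on 12-2-1 open → in-quota 5%; Tyrosia agreement on 12-2-2-1: 12-2-1-2 not covered. → 5%.
Line E: fruit → 12-2; frozen → 12-2-1; retail-packed → 12-2-1-3. Scheduled 21%. quota on 12-2-1 open → in-quota 5%. → 5%.
Sum: 5% + 25% + 2% + 5% + 5% = 42%.

42%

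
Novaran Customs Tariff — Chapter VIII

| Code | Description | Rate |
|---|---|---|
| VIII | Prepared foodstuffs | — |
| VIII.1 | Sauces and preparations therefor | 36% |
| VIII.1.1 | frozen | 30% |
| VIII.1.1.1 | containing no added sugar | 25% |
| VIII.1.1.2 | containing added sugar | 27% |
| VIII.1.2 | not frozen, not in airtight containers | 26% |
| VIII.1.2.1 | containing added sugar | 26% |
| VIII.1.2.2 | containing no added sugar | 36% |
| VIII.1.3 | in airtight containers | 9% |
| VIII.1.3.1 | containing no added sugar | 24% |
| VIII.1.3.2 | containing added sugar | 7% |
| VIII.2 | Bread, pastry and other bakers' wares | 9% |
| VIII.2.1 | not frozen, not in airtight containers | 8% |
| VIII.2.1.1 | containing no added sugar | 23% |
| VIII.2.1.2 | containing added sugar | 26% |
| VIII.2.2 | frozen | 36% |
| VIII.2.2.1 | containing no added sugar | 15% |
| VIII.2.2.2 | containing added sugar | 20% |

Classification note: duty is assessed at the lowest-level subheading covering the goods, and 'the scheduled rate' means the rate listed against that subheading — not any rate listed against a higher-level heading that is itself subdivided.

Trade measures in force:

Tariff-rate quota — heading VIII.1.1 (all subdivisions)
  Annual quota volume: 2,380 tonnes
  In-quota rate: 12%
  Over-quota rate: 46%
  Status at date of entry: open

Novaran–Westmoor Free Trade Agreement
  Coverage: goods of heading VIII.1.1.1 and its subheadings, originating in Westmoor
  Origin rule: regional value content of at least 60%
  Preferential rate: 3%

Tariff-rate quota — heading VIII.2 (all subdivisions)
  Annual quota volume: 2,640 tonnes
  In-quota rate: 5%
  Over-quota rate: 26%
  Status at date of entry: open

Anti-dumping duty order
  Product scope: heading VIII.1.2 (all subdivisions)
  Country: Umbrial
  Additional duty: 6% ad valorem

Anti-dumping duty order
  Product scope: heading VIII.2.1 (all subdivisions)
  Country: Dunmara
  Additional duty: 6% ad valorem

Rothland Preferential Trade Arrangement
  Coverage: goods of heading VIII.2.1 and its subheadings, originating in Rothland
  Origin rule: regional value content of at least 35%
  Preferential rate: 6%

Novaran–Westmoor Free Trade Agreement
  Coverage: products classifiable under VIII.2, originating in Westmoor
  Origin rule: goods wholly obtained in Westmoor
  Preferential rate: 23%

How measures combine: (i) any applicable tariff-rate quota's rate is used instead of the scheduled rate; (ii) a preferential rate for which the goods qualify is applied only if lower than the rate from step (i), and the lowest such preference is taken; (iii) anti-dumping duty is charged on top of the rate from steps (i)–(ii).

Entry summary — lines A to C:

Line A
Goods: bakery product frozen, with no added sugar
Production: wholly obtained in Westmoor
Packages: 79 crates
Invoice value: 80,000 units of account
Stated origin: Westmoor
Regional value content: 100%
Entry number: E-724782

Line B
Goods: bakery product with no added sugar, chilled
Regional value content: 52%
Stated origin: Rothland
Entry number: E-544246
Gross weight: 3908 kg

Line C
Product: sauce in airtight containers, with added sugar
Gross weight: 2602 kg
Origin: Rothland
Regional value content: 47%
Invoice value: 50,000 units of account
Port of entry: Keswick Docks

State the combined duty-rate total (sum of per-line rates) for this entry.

Line A: bakery product → VIII.2; frozen → VIII.2.2; with no added sugar → VIII.2.2.1. Scheduled 15%. quota on VIII.2 open → in-quota 5%; Westmoor agreement on VIII.1.1.1: VIII.2.2.1 not covered; Westmoor agreement on VIII.2: wholly obtained → 23% available; preference 23% not lower than 5% → no reduction. → 5%.
Line B: bakery product → VIII.2; chilled → VIII.2.1; with no added sugar → VIII.2.1.1. Scheduled 23%. quota on VIII.2 open → in-quota 5%; Rothland agreement on VIII.2.1: RVC ≥ 35% → 6% available; preference 6% not lower than 5% → no reduction. → 5%.
Line C: sauce → VIII.1; in airtight containers → VIII.1.3; with added sugar → VIII.1.3.2. Scheduled 7%. Rothland agreement on VIII.2.1: VIII.1.3.2 not covered. → 7%.
Sum: 5% + 5% + 7% = 17%.

17%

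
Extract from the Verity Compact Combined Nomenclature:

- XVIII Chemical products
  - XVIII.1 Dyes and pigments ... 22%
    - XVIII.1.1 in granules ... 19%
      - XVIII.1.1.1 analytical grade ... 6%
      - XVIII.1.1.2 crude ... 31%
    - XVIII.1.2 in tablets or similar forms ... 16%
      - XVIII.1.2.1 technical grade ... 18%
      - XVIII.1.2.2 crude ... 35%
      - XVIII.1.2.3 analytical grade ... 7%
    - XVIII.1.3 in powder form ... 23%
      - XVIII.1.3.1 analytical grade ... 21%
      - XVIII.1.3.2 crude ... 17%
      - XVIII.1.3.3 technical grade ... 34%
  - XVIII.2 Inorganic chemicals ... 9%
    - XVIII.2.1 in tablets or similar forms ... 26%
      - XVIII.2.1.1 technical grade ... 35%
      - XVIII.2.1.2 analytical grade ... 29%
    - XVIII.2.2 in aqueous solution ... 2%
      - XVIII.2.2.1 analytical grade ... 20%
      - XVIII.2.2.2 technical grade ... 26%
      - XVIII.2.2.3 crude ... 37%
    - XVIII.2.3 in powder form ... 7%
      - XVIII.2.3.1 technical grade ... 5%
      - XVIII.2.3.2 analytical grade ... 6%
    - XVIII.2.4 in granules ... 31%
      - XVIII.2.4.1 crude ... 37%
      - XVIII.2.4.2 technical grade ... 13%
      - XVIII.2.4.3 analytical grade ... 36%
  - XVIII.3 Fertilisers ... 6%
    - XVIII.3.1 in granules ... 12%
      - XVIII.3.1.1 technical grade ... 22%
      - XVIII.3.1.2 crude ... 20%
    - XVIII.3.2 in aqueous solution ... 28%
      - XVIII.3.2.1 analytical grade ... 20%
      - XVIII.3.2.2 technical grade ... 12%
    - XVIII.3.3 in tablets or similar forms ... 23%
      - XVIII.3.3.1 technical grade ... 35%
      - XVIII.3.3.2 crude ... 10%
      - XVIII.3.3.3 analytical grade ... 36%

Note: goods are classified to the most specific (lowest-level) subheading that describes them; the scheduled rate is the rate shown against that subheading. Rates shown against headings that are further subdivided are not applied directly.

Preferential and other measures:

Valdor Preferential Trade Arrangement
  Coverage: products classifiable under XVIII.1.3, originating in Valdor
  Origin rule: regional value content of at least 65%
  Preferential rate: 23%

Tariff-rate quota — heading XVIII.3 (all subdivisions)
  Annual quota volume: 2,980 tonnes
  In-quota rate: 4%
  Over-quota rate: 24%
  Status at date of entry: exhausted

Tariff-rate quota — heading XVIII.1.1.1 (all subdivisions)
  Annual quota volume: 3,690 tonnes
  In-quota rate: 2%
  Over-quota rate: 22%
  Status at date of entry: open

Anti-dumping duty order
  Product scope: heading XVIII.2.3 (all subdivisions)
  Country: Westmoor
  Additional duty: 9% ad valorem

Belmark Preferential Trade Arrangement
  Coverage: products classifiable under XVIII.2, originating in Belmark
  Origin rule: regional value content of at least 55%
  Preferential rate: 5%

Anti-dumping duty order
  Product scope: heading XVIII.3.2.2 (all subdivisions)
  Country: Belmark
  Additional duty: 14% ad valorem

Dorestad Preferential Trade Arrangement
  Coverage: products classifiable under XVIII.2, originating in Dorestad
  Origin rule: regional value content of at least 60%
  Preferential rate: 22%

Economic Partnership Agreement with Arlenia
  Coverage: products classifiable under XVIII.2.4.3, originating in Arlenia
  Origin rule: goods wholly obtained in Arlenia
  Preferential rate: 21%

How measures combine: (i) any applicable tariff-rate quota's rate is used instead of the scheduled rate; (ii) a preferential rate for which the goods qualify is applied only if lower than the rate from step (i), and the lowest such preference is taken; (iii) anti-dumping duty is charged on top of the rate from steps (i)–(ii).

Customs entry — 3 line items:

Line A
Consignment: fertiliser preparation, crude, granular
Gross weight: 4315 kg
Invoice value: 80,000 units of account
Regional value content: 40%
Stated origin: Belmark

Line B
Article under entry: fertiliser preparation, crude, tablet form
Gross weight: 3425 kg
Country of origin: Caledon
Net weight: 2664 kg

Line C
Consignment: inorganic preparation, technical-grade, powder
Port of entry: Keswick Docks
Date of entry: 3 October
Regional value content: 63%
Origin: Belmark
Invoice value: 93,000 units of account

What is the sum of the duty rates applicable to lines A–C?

Line A: fertiliser → XVIII.3; granular → XVIII.3.1; crude → XVIII.3.1.2. Scheduled 20%. quota on XVIII.3 exhausted → over-quota 24%; Belmark agreement on XVIII.2: XVIII.3.1.2 not covered. → 24%.
Line B: fertiliser → XVIII.3; tablet form → XVIII.3.3; crude → XVIII.3.3.2. Scheduled 10%. quota on XVIII.3 exhausted → over-quota 24%. → 24%.
Line C: inorganic → XVIII.2; powder → XVIII.2.3; technical-grade → XVIII.2.3.1. Scheduled 5%. Belmark agreement on XVIII.2: RVC ≥ 55% → 5% available; preference 5% not lower than 5% → no reduction. → 5%.
Sum: 24% + 24% + 5% = 53%.

53%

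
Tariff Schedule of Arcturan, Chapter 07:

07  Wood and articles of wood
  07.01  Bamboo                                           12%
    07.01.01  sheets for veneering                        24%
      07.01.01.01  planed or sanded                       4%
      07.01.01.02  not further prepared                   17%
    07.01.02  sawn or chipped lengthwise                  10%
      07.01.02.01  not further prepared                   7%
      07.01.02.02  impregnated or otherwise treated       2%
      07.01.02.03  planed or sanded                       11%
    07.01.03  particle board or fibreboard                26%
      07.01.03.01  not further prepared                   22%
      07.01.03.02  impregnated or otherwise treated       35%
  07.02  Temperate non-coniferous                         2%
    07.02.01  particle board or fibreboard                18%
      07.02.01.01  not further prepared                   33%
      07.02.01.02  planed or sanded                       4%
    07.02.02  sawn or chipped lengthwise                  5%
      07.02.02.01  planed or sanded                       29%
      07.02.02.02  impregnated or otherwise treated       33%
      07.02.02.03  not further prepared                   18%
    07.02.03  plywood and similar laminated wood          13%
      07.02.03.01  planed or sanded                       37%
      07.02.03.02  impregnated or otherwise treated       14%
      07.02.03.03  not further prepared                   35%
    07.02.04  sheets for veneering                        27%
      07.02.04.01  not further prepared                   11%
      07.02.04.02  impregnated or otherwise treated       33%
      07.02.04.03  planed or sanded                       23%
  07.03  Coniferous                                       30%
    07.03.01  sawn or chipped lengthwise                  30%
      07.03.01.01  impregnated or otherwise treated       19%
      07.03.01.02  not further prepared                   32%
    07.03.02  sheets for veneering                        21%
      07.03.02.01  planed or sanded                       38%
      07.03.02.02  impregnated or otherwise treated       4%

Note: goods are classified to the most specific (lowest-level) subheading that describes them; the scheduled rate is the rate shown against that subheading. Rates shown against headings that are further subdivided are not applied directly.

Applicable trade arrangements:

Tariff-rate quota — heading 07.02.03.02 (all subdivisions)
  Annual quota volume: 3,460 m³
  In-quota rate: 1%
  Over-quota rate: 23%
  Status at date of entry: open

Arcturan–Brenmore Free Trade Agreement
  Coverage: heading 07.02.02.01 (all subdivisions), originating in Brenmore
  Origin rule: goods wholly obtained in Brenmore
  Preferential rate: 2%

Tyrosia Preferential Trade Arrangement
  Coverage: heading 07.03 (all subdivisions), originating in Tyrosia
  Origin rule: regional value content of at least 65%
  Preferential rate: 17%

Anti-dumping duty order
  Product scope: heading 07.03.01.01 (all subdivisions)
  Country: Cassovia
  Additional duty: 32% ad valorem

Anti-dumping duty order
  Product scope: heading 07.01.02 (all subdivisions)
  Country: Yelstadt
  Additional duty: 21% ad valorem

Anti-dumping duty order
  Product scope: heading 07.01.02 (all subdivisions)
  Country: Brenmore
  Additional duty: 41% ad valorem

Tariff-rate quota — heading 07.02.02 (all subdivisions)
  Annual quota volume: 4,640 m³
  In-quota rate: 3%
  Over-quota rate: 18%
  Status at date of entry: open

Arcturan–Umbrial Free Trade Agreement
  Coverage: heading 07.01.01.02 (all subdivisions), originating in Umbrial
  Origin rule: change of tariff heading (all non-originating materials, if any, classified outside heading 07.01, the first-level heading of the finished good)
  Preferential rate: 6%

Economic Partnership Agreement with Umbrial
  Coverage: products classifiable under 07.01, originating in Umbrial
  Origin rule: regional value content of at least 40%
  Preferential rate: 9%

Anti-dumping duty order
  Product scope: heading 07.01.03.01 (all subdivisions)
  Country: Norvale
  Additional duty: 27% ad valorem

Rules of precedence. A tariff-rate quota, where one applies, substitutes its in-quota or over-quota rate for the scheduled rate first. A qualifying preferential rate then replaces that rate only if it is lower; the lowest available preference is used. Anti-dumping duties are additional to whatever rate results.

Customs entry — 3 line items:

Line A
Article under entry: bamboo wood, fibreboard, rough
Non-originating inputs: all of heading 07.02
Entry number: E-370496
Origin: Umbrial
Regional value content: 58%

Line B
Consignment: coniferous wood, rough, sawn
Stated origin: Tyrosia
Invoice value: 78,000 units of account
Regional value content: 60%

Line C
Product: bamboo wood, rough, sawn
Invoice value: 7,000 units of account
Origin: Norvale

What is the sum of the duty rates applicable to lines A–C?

Line A: bamboo → 07.01; fibreboard → 07.01.03; rough → 07.01.03.01. Scheduled 22%. Umbrial agreement on 07.01.01.02: 07.01.03.01 not covered; Umbrial agreement on 07.01: RVC ≥ 40% → 9% available; preferential 9%. → 9%.
Line B: coniferous → 07.03; sawn → 07.03.01; rough → 07.03.01.02. Scheduled 32%. Tyrosia agreement on 07.03: RVC < 65%. → 32%.
Line C: bamboo → 07.01; sawn → 07.01.02; rough → 07.01.02.01. Scheduled 7%. No special measure applies. → 7%.
Sum: 9% + 32% + 7% = 48%.

48%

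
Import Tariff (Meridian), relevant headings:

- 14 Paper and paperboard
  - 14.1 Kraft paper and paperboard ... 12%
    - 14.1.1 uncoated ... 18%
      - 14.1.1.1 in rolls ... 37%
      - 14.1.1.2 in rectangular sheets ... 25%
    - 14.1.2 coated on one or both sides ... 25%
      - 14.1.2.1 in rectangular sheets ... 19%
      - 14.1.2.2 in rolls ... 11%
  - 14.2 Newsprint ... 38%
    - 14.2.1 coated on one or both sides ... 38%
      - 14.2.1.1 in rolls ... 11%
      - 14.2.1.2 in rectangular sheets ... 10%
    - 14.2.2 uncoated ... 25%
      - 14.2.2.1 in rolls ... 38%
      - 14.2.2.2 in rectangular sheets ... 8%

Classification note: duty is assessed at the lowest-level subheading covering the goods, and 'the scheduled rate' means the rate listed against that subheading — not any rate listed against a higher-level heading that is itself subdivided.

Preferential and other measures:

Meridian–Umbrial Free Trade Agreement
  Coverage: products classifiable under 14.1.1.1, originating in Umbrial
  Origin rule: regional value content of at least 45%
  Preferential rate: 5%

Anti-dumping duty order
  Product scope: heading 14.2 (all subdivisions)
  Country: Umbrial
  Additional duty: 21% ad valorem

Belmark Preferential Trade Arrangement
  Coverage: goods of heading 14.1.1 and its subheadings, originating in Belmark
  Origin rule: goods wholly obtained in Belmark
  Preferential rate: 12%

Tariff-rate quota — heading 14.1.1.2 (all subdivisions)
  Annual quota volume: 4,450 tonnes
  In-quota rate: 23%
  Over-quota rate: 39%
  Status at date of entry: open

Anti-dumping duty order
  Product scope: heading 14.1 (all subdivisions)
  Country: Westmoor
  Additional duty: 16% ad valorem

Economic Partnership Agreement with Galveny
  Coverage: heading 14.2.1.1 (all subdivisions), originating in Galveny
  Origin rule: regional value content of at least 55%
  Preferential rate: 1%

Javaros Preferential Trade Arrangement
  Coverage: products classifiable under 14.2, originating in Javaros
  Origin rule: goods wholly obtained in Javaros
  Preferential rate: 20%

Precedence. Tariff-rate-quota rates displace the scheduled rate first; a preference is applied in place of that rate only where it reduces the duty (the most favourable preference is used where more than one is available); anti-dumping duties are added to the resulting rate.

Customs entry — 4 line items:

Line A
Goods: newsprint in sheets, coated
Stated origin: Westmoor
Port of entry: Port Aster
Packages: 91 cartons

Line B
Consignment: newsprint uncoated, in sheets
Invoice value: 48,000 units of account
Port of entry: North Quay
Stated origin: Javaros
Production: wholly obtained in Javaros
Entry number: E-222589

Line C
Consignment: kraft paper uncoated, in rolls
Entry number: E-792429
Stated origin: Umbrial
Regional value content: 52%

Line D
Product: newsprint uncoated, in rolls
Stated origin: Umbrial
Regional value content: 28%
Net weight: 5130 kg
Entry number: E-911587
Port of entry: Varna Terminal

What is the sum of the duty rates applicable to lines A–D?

Line A: newsprint → 14.2; coated → 14.2.1; in sheets → 14.2.1.2. Scheduled 10%. No special measure applies. → 10%.
Line B: newsprint → 14.2; uncoated → 14.2.2; in sheets → 14.2.2.2. Scheduled 8%. Javaros agreement on 14.2: wholly obtained → 20% available; preference 20% not lower than 8% → no reduction. → 8%.
Line C: kraft paper → 14.1; uncoated → 14.1.1; in rolls → 14.1.1.1. Scheduled 37%. Umbrial agreement on 14.1.1.1: RVC ≥ 45% → 5% available; preferential 5%. → 5%.
Line D: newsprint → 14.2; uncoated → 14.2.2; in rolls → 14.2.2.1. Scheduled 38%. Umbrial agreement on 14.1.1.1: 14.2.2.1 not covered; anti-dumping (Umbrial, 14.2): +21%; total 38% + 21% = 59%. → 59%.
Sum: 10% + 8% + 5% + 59% = 82%.

82%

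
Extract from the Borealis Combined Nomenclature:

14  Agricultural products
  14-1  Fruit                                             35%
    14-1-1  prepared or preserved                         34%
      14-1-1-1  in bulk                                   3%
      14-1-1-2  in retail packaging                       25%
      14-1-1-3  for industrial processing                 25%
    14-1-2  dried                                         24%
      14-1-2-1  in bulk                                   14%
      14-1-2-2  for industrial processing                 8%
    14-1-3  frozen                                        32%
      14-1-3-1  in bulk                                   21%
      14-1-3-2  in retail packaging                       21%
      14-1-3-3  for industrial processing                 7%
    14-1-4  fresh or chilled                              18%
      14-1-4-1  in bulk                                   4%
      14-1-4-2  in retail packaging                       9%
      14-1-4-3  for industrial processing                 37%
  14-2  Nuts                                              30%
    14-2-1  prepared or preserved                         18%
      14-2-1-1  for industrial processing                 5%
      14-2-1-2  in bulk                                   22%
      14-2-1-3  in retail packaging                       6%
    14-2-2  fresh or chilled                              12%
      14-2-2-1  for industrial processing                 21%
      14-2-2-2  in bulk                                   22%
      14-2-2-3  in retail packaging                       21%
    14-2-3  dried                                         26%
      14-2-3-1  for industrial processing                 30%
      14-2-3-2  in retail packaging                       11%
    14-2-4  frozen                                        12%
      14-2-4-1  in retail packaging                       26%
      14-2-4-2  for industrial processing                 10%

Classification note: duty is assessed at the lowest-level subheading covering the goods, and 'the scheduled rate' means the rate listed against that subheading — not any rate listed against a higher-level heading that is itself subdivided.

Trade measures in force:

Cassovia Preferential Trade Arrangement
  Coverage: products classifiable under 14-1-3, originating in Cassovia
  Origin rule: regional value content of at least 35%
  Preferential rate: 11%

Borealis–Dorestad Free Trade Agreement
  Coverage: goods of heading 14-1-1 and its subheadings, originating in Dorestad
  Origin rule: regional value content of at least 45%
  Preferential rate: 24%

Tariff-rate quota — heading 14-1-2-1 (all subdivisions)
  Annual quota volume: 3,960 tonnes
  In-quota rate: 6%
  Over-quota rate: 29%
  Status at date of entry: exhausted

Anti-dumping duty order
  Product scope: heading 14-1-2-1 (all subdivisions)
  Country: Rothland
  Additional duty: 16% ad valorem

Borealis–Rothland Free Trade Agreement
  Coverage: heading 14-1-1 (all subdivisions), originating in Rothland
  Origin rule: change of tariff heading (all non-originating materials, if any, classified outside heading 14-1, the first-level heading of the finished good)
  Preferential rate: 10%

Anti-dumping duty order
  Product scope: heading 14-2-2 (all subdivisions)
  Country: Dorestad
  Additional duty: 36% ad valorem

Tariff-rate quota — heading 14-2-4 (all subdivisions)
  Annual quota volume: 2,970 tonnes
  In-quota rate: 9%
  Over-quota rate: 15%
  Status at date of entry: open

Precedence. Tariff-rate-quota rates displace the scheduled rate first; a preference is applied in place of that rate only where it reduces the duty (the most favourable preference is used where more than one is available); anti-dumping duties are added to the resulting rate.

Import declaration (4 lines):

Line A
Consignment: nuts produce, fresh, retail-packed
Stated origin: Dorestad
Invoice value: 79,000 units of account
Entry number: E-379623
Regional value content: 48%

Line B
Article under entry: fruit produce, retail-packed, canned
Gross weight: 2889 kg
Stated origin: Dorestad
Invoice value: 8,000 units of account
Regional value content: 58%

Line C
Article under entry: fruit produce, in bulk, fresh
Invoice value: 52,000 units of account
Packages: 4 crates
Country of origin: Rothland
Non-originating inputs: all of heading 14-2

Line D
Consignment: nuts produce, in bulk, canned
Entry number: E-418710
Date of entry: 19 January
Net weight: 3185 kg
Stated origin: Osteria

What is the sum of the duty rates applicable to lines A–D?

107%

Line A: nuts → 14-2; fresh → 14-2-2; retail-packed → 14-2-2-3. Scheduled 21%. Dorestad agreement on 14-1-1: 14-2-2-3 not covered; anti-dumping (Dorestad, 14-2-2): +36%; total 21% + 36% = 57%. → 57%.
Line B: fruit → 14-1; canned → 14-1-1; retail-packed → 14-1-1-2. Scheduled 25%. Dorestad agreement on 14-1-1: RVC ≥ 45% → 24% available; preferential 24%. → 24%.
Line C: fruit → 14-1; fresh → 14-1-4; in bulk → 14-1-4-1. Scheduled 4%. Rothland agreement on 14-1-1: 14-1-4-1 not covered. → 4%.
Line D: nuts → 14-2; canned → 14-2-1; in bulk → 14-2-1-2. Scheduled 22%. No special measure applies. → 22%.
Sum: 57% + 24% + 4% + 22% = 107%.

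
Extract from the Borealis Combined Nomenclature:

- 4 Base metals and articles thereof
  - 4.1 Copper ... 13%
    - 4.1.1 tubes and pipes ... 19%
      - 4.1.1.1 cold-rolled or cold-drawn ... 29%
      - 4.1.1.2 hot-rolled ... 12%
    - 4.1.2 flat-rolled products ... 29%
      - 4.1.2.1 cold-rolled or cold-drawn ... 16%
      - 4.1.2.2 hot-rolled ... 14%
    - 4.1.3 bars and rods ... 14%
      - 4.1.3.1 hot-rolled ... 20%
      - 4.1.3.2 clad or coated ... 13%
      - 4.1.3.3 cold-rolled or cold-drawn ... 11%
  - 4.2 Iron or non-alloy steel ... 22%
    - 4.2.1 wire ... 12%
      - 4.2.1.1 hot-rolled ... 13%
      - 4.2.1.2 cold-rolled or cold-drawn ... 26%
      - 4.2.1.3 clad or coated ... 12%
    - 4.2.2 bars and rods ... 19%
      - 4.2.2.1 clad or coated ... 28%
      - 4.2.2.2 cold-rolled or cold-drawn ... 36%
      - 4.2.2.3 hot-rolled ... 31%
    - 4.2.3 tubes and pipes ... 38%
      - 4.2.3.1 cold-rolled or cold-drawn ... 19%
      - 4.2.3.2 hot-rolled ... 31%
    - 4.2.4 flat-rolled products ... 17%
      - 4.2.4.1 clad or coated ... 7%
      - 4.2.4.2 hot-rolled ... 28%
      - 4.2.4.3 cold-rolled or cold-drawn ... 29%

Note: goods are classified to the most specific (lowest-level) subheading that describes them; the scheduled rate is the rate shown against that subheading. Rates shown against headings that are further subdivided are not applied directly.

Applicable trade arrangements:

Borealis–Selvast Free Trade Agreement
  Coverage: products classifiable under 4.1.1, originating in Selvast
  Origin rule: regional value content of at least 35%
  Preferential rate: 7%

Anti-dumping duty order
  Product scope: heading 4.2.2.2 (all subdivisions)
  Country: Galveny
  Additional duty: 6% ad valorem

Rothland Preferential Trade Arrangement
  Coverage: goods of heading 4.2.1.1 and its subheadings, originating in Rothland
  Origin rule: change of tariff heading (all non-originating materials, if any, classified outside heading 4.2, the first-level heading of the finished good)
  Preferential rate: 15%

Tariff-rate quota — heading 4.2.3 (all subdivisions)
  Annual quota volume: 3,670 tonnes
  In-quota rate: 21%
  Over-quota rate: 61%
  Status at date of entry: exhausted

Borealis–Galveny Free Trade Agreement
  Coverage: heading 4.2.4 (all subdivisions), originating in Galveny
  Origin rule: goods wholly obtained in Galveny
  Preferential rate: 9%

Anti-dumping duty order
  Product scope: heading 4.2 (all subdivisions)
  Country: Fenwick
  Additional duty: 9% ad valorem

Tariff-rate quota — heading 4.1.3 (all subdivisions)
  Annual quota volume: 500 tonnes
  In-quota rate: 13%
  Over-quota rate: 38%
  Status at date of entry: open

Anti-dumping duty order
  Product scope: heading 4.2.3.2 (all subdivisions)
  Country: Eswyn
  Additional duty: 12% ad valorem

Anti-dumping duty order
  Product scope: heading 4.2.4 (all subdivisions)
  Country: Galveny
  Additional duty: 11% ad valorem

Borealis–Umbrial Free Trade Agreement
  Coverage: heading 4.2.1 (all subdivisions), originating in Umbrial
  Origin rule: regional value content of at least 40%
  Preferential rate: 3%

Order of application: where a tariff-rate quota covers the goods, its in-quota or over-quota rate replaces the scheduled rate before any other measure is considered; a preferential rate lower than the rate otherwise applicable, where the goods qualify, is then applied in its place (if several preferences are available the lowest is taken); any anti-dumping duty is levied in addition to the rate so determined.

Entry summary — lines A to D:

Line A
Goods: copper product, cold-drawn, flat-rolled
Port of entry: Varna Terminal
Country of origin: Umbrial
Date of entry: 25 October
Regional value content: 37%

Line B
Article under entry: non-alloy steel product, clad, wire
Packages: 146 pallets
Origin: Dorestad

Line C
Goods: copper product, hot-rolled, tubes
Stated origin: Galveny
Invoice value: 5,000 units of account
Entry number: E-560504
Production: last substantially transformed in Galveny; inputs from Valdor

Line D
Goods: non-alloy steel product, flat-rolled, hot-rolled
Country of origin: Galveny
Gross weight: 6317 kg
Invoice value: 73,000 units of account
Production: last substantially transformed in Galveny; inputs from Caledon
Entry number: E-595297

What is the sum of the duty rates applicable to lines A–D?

79%

Line A: copper → 4.1; flat-rolled → 4.1.2; cold-drawn → 4.1.2.1. Scheduled 16%. Umbrial agreement on 4.2.1: 4.1.2.1 not covered. → 16%.
Line B: non-alloy steel → 4.2; wire → 4.2.1; clad → 4.2.1.3. Scheduled 12%. No special measure applies. → 12%.
Line C: copper → 4.1; tubes → 4.1.1; hot-rolled → 4.1.1.2. Scheduled 12%. Galveny agreement on 4.2.4: 4.1.1.2 not covered. → 12%.
Line D: non-alloy steel → 4.2; flat-rolled → 4.2.4; hot-rolled → 4.2.4.2. Scheduled 28%. Galveny agreement on 4.2.4: not wholly obtained; anti-dumping (Galveny, 4.2.4): +11%; total 28% + 11% = 39%. → 39%.
Sum: 16% + 12% + 12% + 39% = 79%.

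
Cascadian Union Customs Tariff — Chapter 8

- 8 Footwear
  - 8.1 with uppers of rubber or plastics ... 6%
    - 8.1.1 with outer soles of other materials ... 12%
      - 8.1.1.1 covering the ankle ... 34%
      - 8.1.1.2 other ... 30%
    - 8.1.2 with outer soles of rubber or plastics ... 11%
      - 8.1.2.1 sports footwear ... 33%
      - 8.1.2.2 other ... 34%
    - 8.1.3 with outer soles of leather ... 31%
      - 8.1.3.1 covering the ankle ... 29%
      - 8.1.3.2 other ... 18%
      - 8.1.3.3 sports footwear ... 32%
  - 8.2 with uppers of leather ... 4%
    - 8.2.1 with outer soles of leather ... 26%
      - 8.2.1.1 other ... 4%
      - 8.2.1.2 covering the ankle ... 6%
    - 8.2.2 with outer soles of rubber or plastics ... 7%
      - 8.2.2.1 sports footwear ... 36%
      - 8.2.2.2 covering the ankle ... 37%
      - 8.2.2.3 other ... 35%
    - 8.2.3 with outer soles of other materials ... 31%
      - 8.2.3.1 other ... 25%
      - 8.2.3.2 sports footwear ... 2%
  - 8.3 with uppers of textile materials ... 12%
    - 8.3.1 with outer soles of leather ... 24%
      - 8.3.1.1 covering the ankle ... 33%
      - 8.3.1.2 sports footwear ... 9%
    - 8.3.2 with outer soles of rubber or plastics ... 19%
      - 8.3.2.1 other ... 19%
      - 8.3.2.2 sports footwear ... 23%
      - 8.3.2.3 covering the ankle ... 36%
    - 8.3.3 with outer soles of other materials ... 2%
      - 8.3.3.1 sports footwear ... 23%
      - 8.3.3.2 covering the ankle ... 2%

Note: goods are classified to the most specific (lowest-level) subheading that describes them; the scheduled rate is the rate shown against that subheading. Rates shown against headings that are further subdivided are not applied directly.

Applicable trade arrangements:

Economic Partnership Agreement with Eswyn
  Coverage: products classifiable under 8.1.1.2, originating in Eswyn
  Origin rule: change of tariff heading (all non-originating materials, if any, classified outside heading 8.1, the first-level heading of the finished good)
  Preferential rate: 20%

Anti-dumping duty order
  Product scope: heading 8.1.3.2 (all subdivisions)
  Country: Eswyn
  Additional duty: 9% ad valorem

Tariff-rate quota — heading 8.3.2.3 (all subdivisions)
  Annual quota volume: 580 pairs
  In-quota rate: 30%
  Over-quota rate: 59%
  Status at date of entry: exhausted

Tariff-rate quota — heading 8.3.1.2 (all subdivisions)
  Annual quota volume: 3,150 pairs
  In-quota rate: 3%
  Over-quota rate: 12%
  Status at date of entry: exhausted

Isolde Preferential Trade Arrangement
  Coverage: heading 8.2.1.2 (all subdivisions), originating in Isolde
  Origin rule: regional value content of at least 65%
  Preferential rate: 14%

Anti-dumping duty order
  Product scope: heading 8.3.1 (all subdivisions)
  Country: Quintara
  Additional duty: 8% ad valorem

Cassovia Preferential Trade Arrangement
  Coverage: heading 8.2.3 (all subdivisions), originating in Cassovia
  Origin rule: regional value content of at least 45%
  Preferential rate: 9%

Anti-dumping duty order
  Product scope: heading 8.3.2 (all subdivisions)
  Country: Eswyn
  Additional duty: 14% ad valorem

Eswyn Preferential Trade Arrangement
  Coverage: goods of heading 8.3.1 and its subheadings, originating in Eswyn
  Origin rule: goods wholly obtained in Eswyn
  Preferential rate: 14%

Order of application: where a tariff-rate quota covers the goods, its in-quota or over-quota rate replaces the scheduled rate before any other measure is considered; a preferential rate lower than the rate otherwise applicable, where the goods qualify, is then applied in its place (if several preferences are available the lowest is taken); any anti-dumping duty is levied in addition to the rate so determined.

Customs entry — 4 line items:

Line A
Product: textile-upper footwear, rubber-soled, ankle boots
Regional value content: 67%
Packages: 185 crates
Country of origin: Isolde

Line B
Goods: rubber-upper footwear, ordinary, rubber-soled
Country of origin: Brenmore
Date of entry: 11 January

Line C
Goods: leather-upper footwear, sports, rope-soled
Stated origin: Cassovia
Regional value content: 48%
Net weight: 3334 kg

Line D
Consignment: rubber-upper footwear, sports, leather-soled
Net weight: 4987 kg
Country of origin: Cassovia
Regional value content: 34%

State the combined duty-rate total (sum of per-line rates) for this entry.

127%

Line A: textile-upper → 8.3; rubber-soled → 8.3.2; ankle boots → 8.3.2.3. Scheduled 36%. quota on 8.3.2.3 exhausted → over-quota 59%; Isolde agreement on 8.2.1.2: 8.3.2.3 not covered. → 59%.
Line B: rubber-upper → 8.1; rubber-soled → 8.1.2; ordinary → 8.1.2.2. Scheduled 34%. No special measure applies. → 34%.
Line C: leather-upper → 8.2; rope-soled → 8.2.3; sports → 8.2.3.2. Scheduled 2%. Cassovia agreement on 8.2.3: RVC ≥ 45% → 9% available; preference 9% not lower than 2% → no reduction. → 2%.
Line D: rubber-upper → 8.1; leather-soled → 8.1.3; sports → 8.1.3.3. Scheduled 32%. Cassovia agreement on 8.2.3: 8.1.3.3 not covered. → 32%.
Sum: 59% + 34% + 2% + 32% = 127%.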